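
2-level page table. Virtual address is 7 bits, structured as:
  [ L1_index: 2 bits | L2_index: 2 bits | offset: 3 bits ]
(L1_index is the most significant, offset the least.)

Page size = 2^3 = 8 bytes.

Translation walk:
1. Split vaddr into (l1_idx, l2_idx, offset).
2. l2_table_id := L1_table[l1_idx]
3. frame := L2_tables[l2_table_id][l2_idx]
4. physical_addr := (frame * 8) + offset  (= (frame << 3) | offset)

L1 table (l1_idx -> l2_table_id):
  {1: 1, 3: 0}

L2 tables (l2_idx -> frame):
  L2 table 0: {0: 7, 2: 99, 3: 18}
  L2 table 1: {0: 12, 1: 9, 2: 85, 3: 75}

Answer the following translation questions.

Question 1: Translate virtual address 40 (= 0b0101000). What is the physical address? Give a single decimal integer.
Answer: 72

Derivation:
vaddr = 40 = 0b0101000
Split: l1_idx=1, l2_idx=1, offset=0
L1[1] = 1
L2[1][1] = 9
paddr = 9 * 8 + 0 = 72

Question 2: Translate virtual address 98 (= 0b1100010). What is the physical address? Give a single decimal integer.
Answer: 58

Derivation:
vaddr = 98 = 0b1100010
Split: l1_idx=3, l2_idx=0, offset=2
L1[3] = 0
L2[0][0] = 7
paddr = 7 * 8 + 2 = 58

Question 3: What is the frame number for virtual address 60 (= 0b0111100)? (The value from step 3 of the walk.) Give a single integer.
vaddr = 60: l1_idx=1, l2_idx=3
L1[1] = 1; L2[1][3] = 75

Answer: 75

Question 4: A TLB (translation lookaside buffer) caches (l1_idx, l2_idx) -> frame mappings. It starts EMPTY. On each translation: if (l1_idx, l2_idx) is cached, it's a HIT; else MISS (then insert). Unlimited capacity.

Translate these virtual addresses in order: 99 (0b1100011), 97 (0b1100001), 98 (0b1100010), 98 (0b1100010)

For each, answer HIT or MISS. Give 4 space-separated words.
Answer: MISS HIT HIT HIT

Derivation:
vaddr=99: (3,0) not in TLB -> MISS, insert
vaddr=97: (3,0) in TLB -> HIT
vaddr=98: (3,0) in TLB -> HIT
vaddr=98: (3,0) in TLB -> HIT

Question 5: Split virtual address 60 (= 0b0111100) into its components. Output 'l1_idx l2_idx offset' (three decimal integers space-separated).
Answer: 1 3 4

Derivation:
vaddr = 60 = 0b0111100
  top 2 bits -> l1_idx = 1
  next 2 bits -> l2_idx = 3
  bottom 3 bits -> offset = 4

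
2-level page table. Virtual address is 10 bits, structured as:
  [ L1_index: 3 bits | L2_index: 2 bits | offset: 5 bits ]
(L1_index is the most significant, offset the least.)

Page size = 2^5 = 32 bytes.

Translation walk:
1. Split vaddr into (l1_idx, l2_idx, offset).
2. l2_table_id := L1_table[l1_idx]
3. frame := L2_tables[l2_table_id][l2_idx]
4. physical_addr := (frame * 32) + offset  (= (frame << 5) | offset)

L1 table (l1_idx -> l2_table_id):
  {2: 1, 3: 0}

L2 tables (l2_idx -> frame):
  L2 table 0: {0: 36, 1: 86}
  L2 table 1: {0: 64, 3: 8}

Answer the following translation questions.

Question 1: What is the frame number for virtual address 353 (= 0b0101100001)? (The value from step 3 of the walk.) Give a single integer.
vaddr = 353: l1_idx=2, l2_idx=3
L1[2] = 1; L2[1][3] = 8

Answer: 8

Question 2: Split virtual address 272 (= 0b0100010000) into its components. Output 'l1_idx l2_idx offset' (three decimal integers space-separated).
Answer: 2 0 16

Derivation:
vaddr = 272 = 0b0100010000
  top 3 bits -> l1_idx = 2
  next 2 bits -> l2_idx = 0
  bottom 5 bits -> offset = 16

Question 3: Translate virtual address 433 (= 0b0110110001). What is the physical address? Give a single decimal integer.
vaddr = 433 = 0b0110110001
Split: l1_idx=3, l2_idx=1, offset=17
L1[3] = 0
L2[0][1] = 86
paddr = 86 * 32 + 17 = 2769

Answer: 2769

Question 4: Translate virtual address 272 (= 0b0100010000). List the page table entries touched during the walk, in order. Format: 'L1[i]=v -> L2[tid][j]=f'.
Answer: L1[2]=1 -> L2[1][0]=64

Derivation:
vaddr = 272 = 0b0100010000
Split: l1_idx=2, l2_idx=0, offset=16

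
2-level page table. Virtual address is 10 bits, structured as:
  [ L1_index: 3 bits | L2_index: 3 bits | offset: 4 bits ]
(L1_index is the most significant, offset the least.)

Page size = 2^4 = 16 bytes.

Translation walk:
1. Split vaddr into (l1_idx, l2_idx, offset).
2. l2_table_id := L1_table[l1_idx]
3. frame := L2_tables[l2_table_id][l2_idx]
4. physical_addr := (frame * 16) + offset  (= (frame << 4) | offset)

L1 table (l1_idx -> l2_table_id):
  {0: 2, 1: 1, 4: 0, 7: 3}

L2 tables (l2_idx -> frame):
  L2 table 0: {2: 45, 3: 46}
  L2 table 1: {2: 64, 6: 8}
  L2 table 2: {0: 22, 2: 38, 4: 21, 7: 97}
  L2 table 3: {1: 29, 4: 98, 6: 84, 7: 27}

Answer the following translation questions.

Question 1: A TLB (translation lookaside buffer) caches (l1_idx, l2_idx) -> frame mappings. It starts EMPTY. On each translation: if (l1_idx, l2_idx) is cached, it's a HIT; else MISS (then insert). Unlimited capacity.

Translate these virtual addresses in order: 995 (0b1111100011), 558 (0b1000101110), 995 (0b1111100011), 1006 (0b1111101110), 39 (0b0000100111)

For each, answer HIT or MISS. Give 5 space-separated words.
vaddr=995: (7,6) not in TLB -> MISS, insert
vaddr=558: (4,2) not in TLB -> MISS, insert
vaddr=995: (7,6) in TLB -> HIT
vaddr=1006: (7,6) in TLB -> HIT
vaddr=39: (0,2) not in TLB -> MISS, insert

Answer: MISS MISS HIT HIT MISS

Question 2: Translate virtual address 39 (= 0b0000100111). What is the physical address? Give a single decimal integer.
vaddr = 39 = 0b0000100111
Split: l1_idx=0, l2_idx=2, offset=7
L1[0] = 2
L2[2][2] = 38
paddr = 38 * 16 + 7 = 615

Answer: 615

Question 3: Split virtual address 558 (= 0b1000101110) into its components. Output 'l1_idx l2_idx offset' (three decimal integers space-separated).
vaddr = 558 = 0b1000101110
  top 3 bits -> l1_idx = 4
  next 3 bits -> l2_idx = 2
  bottom 4 bits -> offset = 14

Answer: 4 2 14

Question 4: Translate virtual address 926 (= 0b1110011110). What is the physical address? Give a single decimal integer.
vaddr = 926 = 0b1110011110
Split: l1_idx=7, l2_idx=1, offset=14
L1[7] = 3
L2[3][1] = 29
paddr = 29 * 16 + 14 = 478

Answer: 478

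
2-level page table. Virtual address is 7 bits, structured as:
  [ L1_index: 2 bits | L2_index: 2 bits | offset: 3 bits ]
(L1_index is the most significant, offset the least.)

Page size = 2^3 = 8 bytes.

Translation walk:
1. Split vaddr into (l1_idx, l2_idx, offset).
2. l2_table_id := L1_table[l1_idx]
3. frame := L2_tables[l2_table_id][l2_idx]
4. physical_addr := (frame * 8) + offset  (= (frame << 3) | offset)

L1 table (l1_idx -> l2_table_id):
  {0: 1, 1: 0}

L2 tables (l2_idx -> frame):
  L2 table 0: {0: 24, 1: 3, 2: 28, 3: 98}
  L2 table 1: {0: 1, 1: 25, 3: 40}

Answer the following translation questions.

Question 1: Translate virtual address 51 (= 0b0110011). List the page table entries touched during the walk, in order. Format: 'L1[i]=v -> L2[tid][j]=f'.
vaddr = 51 = 0b0110011
Split: l1_idx=1, l2_idx=2, offset=3

Answer: L1[1]=0 -> L2[0][2]=28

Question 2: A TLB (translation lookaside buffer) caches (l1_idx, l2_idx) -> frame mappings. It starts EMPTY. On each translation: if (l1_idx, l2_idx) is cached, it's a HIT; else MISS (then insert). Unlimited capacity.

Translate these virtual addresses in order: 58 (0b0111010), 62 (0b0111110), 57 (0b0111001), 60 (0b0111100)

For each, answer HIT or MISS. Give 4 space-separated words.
Answer: MISS HIT HIT HIT

Derivation:
vaddr=58: (1,3) not in TLB -> MISS, insert
vaddr=62: (1,3) in TLB -> HIT
vaddr=57: (1,3) in TLB -> HIT
vaddr=60: (1,3) in TLB -> HIT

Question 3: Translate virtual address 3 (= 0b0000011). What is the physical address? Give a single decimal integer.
Answer: 11

Derivation:
vaddr = 3 = 0b0000011
Split: l1_idx=0, l2_idx=0, offset=3
L1[0] = 1
L2[1][0] = 1
paddr = 1 * 8 + 3 = 11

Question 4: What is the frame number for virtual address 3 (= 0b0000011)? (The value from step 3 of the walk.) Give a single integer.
Answer: 1

Derivation:
vaddr = 3: l1_idx=0, l2_idx=0
L1[0] = 1; L2[1][0] = 1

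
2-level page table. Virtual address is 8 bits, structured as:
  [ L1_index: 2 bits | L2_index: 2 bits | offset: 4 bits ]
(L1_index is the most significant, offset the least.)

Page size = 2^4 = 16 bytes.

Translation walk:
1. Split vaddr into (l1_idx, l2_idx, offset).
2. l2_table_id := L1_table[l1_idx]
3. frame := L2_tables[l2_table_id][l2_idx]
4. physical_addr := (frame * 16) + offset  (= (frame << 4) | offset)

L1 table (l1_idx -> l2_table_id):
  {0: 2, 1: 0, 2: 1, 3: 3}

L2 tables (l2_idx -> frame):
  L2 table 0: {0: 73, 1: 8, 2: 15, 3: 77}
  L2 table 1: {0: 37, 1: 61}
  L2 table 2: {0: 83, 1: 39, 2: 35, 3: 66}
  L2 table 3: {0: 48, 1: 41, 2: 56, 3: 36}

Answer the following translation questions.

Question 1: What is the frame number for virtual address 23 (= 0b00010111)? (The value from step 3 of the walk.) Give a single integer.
Answer: 39

Derivation:
vaddr = 23: l1_idx=0, l2_idx=1
L1[0] = 2; L2[2][1] = 39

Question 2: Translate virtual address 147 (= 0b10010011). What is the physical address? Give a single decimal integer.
Answer: 979

Derivation:
vaddr = 147 = 0b10010011
Split: l1_idx=2, l2_idx=1, offset=3
L1[2] = 1
L2[1][1] = 61
paddr = 61 * 16 + 3 = 979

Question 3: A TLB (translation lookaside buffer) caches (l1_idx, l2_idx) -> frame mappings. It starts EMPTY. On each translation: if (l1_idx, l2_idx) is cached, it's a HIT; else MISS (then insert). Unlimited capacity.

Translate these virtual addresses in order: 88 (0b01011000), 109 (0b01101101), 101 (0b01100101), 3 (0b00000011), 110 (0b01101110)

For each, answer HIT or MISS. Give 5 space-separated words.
vaddr=88: (1,1) not in TLB -> MISS, insert
vaddr=109: (1,2) not in TLB -> MISS, insert
vaddr=101: (1,2) in TLB -> HIT
vaddr=3: (0,0) not in TLB -> MISS, insert
vaddr=110: (1,2) in TLB -> HIT

Answer: MISS MISS HIT MISS HIT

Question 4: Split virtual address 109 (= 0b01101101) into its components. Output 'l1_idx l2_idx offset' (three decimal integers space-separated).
vaddr = 109 = 0b01101101
  top 2 bits -> l1_idx = 1
  next 2 bits -> l2_idx = 2
  bottom 4 bits -> offset = 13

Answer: 1 2 13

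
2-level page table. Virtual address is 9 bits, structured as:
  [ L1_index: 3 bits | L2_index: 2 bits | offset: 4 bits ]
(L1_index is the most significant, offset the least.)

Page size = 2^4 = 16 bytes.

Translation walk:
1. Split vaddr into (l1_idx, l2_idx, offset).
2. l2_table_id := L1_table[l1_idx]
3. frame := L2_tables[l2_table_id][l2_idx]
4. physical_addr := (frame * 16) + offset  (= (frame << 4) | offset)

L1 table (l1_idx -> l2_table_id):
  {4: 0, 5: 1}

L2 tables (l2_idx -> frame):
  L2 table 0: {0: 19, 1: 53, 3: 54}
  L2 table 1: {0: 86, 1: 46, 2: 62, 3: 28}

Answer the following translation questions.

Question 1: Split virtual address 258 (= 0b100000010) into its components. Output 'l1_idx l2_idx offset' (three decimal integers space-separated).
vaddr = 258 = 0b100000010
  top 3 bits -> l1_idx = 4
  next 2 bits -> l2_idx = 0
  bottom 4 bits -> offset = 2

Answer: 4 0 2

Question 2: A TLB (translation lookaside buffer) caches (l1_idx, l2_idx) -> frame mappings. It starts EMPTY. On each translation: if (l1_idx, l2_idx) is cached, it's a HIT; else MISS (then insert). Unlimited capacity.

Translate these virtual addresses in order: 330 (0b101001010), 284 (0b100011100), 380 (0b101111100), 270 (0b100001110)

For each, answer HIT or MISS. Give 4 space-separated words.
Answer: MISS MISS MISS MISS

Derivation:
vaddr=330: (5,0) not in TLB -> MISS, insert
vaddr=284: (4,1) not in TLB -> MISS, insert
vaddr=380: (5,3) not in TLB -> MISS, insert
vaddr=270: (4,0) not in TLB -> MISS, insert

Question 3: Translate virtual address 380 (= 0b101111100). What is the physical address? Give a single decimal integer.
vaddr = 380 = 0b101111100
Split: l1_idx=5, l2_idx=3, offset=12
L1[5] = 1
L2[1][3] = 28
paddr = 28 * 16 + 12 = 460

Answer: 460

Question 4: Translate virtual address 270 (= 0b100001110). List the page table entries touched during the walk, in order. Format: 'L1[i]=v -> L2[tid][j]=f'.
Answer: L1[4]=0 -> L2[0][0]=19

Derivation:
vaddr = 270 = 0b100001110
Split: l1_idx=4, l2_idx=0, offset=14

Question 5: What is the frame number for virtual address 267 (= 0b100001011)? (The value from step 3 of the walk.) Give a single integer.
Answer: 19

Derivation:
vaddr = 267: l1_idx=4, l2_idx=0
L1[4] = 0; L2[0][0] = 19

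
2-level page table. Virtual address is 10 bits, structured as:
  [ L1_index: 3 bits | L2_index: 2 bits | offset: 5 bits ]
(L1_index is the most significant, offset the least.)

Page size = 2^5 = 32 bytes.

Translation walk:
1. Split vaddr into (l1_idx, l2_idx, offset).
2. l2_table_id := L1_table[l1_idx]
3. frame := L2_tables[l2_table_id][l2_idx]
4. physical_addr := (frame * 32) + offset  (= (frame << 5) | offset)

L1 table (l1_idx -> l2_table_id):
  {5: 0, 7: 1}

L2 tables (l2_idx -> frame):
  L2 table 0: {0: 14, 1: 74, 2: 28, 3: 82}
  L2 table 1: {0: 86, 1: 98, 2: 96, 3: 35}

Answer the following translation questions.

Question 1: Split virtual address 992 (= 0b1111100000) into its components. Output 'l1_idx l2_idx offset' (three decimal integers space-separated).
Answer: 7 3 0

Derivation:
vaddr = 992 = 0b1111100000
  top 3 bits -> l1_idx = 7
  next 2 bits -> l2_idx = 3
  bottom 5 bits -> offset = 0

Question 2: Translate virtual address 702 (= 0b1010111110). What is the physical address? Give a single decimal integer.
vaddr = 702 = 0b1010111110
Split: l1_idx=5, l2_idx=1, offset=30
L1[5] = 0
L2[0][1] = 74
paddr = 74 * 32 + 30 = 2398

Answer: 2398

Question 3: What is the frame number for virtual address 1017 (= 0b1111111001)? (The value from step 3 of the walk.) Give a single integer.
Answer: 35

Derivation:
vaddr = 1017: l1_idx=7, l2_idx=3
L1[7] = 1; L2[1][3] = 35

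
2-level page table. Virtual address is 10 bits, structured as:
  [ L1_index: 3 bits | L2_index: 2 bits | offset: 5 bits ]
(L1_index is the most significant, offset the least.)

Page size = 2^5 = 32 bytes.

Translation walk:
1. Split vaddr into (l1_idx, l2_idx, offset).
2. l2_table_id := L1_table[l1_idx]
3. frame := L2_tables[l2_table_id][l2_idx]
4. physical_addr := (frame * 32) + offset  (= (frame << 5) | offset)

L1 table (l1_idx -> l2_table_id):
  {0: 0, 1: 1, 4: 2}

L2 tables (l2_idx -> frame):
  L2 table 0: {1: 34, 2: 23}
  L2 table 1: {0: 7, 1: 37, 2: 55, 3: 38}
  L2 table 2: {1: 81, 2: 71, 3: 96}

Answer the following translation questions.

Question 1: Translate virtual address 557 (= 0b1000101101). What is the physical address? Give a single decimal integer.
vaddr = 557 = 0b1000101101
Split: l1_idx=4, l2_idx=1, offset=13
L1[4] = 2
L2[2][1] = 81
paddr = 81 * 32 + 13 = 2605

Answer: 2605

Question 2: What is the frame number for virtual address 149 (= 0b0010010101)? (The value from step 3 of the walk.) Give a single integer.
vaddr = 149: l1_idx=1, l2_idx=0
L1[1] = 1; L2[1][0] = 7

Answer: 7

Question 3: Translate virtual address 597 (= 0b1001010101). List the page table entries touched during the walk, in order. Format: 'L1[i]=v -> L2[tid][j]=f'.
Answer: L1[4]=2 -> L2[2][2]=71

Derivation:
vaddr = 597 = 0b1001010101
Split: l1_idx=4, l2_idx=2, offset=21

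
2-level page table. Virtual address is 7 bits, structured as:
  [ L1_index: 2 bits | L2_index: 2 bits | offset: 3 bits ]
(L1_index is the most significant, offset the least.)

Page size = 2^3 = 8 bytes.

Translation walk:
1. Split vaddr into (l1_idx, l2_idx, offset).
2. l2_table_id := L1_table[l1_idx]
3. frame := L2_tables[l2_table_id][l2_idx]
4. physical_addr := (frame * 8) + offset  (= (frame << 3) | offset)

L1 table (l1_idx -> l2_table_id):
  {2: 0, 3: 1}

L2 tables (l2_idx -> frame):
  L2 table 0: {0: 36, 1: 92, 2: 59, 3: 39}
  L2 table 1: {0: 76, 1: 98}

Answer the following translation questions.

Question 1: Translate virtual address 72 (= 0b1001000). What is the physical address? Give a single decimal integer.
Answer: 736

Derivation:
vaddr = 72 = 0b1001000
Split: l1_idx=2, l2_idx=1, offset=0
L1[2] = 0
L2[0][1] = 92
paddr = 92 * 8 + 0 = 736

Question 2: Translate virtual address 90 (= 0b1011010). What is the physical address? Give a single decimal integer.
vaddr = 90 = 0b1011010
Split: l1_idx=2, l2_idx=3, offset=2
L1[2] = 0
L2[0][3] = 39
paddr = 39 * 8 + 2 = 314

Answer: 314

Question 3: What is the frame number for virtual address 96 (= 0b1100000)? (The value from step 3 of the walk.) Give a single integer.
Answer: 76

Derivation:
vaddr = 96: l1_idx=3, l2_idx=0
L1[3] = 1; L2[1][0] = 76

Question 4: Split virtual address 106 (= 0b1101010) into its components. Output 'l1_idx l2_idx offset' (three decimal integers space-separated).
vaddr = 106 = 0b1101010
  top 2 bits -> l1_idx = 3
  next 2 bits -> l2_idx = 1
  bottom 3 bits -> offset = 2

Answer: 3 1 2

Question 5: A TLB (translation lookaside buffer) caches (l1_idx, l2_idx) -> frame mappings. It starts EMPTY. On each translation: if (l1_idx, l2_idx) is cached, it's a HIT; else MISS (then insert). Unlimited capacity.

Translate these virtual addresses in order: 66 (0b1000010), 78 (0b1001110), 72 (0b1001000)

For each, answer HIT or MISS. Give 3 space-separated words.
vaddr=66: (2,0) not in TLB -> MISS, insert
vaddr=78: (2,1) not in TLB -> MISS, insert
vaddr=72: (2,1) in TLB -> HIT

Answer: MISS MISS HIT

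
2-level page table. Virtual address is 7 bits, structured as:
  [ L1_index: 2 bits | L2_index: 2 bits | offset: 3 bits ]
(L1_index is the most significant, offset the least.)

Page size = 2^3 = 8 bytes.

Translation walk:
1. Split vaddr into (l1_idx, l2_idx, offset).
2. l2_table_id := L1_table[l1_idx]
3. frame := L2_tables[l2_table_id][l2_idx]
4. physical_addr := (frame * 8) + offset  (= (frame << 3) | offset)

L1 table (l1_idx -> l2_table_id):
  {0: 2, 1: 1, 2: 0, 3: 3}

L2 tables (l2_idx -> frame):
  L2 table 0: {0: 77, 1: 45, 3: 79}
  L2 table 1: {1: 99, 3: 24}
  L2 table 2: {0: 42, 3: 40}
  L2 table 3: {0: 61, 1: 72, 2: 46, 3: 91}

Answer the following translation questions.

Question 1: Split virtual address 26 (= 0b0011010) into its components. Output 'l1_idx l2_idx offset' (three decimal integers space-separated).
vaddr = 26 = 0b0011010
  top 2 bits -> l1_idx = 0
  next 2 bits -> l2_idx = 3
  bottom 3 bits -> offset = 2

Answer: 0 3 2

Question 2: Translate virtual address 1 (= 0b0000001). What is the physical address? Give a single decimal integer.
Answer: 337

Derivation:
vaddr = 1 = 0b0000001
Split: l1_idx=0, l2_idx=0, offset=1
L1[0] = 2
L2[2][0] = 42
paddr = 42 * 8 + 1 = 337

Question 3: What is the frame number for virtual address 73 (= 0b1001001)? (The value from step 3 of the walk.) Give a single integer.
Answer: 45

Derivation:
vaddr = 73: l1_idx=2, l2_idx=1
L1[2] = 0; L2[0][1] = 45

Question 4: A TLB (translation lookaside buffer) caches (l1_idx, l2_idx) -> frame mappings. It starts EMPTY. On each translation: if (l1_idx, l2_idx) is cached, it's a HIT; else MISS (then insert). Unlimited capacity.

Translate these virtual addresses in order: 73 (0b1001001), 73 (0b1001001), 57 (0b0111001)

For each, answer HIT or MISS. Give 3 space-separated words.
vaddr=73: (2,1) not in TLB -> MISS, insert
vaddr=73: (2,1) in TLB -> HIT
vaddr=57: (1,3) not in TLB -> MISS, insert

Answer: MISS HIT MISS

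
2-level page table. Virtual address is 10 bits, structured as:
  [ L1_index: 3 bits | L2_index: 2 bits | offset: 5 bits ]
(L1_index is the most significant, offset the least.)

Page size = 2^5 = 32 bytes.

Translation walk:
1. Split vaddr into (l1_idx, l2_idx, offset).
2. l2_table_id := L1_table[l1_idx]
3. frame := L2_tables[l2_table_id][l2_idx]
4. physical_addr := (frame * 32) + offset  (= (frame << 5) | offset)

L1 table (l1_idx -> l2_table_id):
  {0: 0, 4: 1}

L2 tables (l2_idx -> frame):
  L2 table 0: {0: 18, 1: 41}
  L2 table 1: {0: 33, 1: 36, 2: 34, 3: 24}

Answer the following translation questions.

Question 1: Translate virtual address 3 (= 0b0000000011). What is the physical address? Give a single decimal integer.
vaddr = 3 = 0b0000000011
Split: l1_idx=0, l2_idx=0, offset=3
L1[0] = 0
L2[0][0] = 18
paddr = 18 * 32 + 3 = 579

Answer: 579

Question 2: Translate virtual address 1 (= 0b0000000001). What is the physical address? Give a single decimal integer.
Answer: 577

Derivation:
vaddr = 1 = 0b0000000001
Split: l1_idx=0, l2_idx=0, offset=1
L1[0] = 0
L2[0][0] = 18
paddr = 18 * 32 + 1 = 577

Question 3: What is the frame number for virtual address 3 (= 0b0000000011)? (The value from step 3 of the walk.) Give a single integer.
vaddr = 3: l1_idx=0, l2_idx=0
L1[0] = 0; L2[0][0] = 18

Answer: 18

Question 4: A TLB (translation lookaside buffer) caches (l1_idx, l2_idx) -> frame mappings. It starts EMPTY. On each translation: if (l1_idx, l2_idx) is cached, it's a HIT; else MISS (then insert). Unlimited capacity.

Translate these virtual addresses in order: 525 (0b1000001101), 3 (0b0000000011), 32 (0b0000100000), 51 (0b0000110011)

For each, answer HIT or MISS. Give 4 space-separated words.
Answer: MISS MISS MISS HIT

Derivation:
vaddr=525: (4,0) not in TLB -> MISS, insert
vaddr=3: (0,0) not in TLB -> MISS, insert
vaddr=32: (0,1) not in TLB -> MISS, insert
vaddr=51: (0,1) in TLB -> HIT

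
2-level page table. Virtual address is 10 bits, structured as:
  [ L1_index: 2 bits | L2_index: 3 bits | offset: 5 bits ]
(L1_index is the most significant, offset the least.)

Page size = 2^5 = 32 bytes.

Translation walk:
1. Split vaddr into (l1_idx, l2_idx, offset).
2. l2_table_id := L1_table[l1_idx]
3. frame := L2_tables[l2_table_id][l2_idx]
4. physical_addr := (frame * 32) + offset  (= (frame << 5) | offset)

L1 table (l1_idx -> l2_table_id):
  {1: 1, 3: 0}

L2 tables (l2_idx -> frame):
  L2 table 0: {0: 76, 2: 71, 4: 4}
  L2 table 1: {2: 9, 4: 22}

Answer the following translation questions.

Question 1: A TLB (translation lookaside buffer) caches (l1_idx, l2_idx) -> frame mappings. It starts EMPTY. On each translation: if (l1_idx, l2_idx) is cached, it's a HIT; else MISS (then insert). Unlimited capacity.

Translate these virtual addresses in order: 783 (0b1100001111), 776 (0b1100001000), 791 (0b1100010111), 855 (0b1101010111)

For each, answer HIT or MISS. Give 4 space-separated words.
vaddr=783: (3,0) not in TLB -> MISS, insert
vaddr=776: (3,0) in TLB -> HIT
vaddr=791: (3,0) in TLB -> HIT
vaddr=855: (3,2) not in TLB -> MISS, insert

Answer: MISS HIT HIT MISS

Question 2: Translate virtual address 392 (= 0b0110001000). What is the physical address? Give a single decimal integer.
vaddr = 392 = 0b0110001000
Split: l1_idx=1, l2_idx=4, offset=8
L1[1] = 1
L2[1][4] = 22
paddr = 22 * 32 + 8 = 712

Answer: 712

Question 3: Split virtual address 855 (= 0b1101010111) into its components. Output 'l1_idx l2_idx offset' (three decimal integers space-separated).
vaddr = 855 = 0b1101010111
  top 2 bits -> l1_idx = 3
  next 3 bits -> l2_idx = 2
  bottom 5 bits -> offset = 23

Answer: 3 2 23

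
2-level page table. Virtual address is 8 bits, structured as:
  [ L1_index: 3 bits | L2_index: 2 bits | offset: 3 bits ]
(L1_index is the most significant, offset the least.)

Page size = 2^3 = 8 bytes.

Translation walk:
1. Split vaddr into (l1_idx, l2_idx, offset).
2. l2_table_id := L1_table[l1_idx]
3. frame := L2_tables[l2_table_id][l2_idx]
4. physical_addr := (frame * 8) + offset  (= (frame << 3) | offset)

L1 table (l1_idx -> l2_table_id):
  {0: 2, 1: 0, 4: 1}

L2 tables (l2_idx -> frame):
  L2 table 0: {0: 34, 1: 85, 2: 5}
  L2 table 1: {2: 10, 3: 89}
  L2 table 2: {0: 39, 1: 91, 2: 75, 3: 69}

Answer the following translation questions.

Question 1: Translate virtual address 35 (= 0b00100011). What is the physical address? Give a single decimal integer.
vaddr = 35 = 0b00100011
Split: l1_idx=1, l2_idx=0, offset=3
L1[1] = 0
L2[0][0] = 34
paddr = 34 * 8 + 3 = 275

Answer: 275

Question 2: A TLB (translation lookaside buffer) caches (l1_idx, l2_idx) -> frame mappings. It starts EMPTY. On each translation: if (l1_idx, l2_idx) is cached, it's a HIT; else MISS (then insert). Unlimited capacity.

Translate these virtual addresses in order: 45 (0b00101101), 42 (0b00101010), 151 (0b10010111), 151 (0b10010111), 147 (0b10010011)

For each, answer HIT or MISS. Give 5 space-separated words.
Answer: MISS HIT MISS HIT HIT

Derivation:
vaddr=45: (1,1) not in TLB -> MISS, insert
vaddr=42: (1,1) in TLB -> HIT
vaddr=151: (4,2) not in TLB -> MISS, insert
vaddr=151: (4,2) in TLB -> HIT
vaddr=147: (4,2) in TLB -> HIT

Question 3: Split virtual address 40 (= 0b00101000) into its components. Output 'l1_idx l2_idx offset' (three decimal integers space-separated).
vaddr = 40 = 0b00101000
  top 3 bits -> l1_idx = 1
  next 2 bits -> l2_idx = 1
  bottom 3 bits -> offset = 0

Answer: 1 1 0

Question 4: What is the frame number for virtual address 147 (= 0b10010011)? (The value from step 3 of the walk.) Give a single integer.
Answer: 10

Derivation:
vaddr = 147: l1_idx=4, l2_idx=2
L1[4] = 1; L2[1][2] = 10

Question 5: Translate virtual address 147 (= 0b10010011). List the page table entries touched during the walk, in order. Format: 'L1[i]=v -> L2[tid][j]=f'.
Answer: L1[4]=1 -> L2[1][2]=10

Derivation:
vaddr = 147 = 0b10010011
Split: l1_idx=4, l2_idx=2, offset=3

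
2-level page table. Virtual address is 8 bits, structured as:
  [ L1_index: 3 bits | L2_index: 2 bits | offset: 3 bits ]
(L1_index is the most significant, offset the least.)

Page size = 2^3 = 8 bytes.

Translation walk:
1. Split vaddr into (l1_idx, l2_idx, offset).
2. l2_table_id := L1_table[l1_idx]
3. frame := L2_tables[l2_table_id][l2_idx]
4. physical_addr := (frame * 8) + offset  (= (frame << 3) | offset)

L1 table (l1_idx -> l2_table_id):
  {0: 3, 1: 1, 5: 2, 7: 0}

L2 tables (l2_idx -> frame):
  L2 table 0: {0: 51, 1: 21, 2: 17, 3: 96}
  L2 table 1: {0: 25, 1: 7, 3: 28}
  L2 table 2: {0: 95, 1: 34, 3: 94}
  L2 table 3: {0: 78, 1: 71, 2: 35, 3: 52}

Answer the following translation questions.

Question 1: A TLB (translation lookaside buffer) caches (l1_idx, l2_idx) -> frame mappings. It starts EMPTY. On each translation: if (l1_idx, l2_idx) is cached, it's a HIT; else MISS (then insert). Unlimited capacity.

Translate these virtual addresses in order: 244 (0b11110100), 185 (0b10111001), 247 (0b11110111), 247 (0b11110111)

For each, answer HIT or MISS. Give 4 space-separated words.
vaddr=244: (7,2) not in TLB -> MISS, insert
vaddr=185: (5,3) not in TLB -> MISS, insert
vaddr=247: (7,2) in TLB -> HIT
vaddr=247: (7,2) in TLB -> HIT

Answer: MISS MISS HIT HIT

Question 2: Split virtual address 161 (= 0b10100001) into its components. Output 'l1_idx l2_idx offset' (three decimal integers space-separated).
Answer: 5 0 1

Derivation:
vaddr = 161 = 0b10100001
  top 3 bits -> l1_idx = 5
  next 2 bits -> l2_idx = 0
  bottom 3 bits -> offset = 1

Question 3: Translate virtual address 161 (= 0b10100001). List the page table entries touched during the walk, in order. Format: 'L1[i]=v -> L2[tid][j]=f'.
vaddr = 161 = 0b10100001
Split: l1_idx=5, l2_idx=0, offset=1

Answer: L1[5]=2 -> L2[2][0]=95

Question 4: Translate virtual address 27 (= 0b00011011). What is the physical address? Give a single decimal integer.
vaddr = 27 = 0b00011011
Split: l1_idx=0, l2_idx=3, offset=3
L1[0] = 3
L2[3][3] = 52
paddr = 52 * 8 + 3 = 419

Answer: 419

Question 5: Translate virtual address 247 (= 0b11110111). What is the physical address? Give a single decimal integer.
vaddr = 247 = 0b11110111
Split: l1_idx=7, l2_idx=2, offset=7
L1[7] = 0
L2[0][2] = 17
paddr = 17 * 8 + 7 = 143

Answer: 143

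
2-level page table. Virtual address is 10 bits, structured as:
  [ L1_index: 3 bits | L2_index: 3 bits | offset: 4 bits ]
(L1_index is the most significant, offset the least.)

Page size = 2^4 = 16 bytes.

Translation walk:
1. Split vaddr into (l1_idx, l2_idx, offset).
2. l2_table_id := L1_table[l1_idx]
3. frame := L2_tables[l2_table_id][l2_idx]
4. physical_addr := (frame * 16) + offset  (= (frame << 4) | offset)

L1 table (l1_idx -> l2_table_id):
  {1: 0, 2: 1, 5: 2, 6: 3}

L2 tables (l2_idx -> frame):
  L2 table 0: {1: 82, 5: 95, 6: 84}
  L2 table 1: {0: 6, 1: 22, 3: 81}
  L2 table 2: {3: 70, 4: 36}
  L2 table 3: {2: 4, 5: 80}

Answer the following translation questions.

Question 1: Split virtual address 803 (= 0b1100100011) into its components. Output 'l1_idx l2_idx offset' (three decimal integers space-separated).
Answer: 6 2 3

Derivation:
vaddr = 803 = 0b1100100011
  top 3 bits -> l1_idx = 6
  next 3 bits -> l2_idx = 2
  bottom 4 bits -> offset = 3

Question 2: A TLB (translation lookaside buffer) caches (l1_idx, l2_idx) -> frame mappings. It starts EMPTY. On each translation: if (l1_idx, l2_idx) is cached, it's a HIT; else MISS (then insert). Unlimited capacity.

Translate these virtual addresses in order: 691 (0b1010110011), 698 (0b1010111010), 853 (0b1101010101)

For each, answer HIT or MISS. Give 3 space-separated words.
vaddr=691: (5,3) not in TLB -> MISS, insert
vaddr=698: (5,3) in TLB -> HIT
vaddr=853: (6,5) not in TLB -> MISS, insert

Answer: MISS HIT MISS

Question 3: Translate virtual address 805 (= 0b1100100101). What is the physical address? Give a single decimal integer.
Answer: 69

Derivation:
vaddr = 805 = 0b1100100101
Split: l1_idx=6, l2_idx=2, offset=5
L1[6] = 3
L2[3][2] = 4
paddr = 4 * 16 + 5 = 69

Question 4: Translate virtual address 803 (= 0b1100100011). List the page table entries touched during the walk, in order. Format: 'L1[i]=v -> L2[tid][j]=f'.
Answer: L1[6]=3 -> L2[3][2]=4

Derivation:
vaddr = 803 = 0b1100100011
Split: l1_idx=6, l2_idx=2, offset=3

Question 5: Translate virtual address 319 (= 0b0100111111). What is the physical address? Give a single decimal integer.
vaddr = 319 = 0b0100111111
Split: l1_idx=2, l2_idx=3, offset=15
L1[2] = 1
L2[1][3] = 81
paddr = 81 * 16 + 15 = 1311

Answer: 1311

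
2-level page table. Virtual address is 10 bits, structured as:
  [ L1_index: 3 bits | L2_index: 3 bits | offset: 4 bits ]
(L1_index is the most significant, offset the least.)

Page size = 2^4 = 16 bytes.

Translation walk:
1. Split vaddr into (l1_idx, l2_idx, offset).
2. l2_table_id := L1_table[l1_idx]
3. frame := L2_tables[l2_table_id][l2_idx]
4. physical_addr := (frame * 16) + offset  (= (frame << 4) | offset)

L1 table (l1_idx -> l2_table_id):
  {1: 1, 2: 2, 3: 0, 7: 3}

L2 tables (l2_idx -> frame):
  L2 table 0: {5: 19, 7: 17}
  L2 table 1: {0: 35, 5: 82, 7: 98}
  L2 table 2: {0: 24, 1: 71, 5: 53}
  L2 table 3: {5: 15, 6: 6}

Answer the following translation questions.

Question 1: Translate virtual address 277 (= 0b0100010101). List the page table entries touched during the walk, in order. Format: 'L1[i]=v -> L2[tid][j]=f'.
Answer: L1[2]=2 -> L2[2][1]=71

Derivation:
vaddr = 277 = 0b0100010101
Split: l1_idx=2, l2_idx=1, offset=5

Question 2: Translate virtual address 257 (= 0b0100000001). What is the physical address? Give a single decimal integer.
Answer: 385

Derivation:
vaddr = 257 = 0b0100000001
Split: l1_idx=2, l2_idx=0, offset=1
L1[2] = 2
L2[2][0] = 24
paddr = 24 * 16 + 1 = 385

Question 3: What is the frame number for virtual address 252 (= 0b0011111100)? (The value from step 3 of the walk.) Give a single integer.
vaddr = 252: l1_idx=1, l2_idx=7
L1[1] = 1; L2[1][7] = 98

Answer: 98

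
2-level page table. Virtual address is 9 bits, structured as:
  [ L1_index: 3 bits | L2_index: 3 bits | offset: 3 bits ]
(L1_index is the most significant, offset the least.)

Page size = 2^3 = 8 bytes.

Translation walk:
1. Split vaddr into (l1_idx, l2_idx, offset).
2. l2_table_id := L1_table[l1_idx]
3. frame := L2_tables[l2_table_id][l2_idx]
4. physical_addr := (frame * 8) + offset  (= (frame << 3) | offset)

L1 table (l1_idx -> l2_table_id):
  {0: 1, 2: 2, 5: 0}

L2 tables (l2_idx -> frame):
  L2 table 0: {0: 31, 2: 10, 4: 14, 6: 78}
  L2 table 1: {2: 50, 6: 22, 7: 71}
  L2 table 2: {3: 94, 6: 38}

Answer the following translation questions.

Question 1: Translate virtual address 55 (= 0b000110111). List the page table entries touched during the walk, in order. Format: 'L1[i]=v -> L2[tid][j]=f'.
vaddr = 55 = 0b000110111
Split: l1_idx=0, l2_idx=6, offset=7

Answer: L1[0]=1 -> L2[1][6]=22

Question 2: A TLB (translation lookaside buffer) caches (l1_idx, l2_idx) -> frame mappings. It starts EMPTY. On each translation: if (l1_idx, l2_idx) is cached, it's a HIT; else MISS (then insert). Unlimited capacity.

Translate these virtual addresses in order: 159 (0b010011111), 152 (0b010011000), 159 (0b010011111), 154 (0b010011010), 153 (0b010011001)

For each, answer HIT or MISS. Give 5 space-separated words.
vaddr=159: (2,3) not in TLB -> MISS, insert
vaddr=152: (2,3) in TLB -> HIT
vaddr=159: (2,3) in TLB -> HIT
vaddr=154: (2,3) in TLB -> HIT
vaddr=153: (2,3) in TLB -> HIT

Answer: MISS HIT HIT HIT HIT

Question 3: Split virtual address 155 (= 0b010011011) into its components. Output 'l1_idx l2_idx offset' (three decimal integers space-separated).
Answer: 2 3 3

Derivation:
vaddr = 155 = 0b010011011
  top 3 bits -> l1_idx = 2
  next 3 bits -> l2_idx = 3
  bottom 3 bits -> offset = 3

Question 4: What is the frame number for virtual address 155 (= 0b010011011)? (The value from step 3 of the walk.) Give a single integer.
vaddr = 155: l1_idx=2, l2_idx=3
L1[2] = 2; L2[2][3] = 94

Answer: 94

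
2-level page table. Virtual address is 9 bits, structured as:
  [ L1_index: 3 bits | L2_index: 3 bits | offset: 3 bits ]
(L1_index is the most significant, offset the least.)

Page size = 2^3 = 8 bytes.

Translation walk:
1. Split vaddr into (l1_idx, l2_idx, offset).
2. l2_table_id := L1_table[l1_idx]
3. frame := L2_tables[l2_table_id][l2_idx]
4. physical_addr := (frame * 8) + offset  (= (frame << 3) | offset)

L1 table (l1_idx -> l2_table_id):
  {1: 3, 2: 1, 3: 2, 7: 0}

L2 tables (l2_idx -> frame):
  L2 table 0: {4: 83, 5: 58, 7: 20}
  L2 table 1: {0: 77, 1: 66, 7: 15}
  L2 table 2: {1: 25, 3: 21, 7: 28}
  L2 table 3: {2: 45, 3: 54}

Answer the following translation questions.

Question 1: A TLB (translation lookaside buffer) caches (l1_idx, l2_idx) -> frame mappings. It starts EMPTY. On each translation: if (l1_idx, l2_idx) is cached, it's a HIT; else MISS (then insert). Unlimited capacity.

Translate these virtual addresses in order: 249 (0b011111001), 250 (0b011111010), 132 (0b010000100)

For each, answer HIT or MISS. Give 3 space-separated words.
vaddr=249: (3,7) not in TLB -> MISS, insert
vaddr=250: (3,7) in TLB -> HIT
vaddr=132: (2,0) not in TLB -> MISS, insert

Answer: MISS HIT MISS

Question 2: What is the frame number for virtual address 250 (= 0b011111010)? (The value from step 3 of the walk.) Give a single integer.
Answer: 28

Derivation:
vaddr = 250: l1_idx=3, l2_idx=7
L1[3] = 2; L2[2][7] = 28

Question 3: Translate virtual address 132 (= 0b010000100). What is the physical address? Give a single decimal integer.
vaddr = 132 = 0b010000100
Split: l1_idx=2, l2_idx=0, offset=4
L1[2] = 1
L2[1][0] = 77
paddr = 77 * 8 + 4 = 620

Answer: 620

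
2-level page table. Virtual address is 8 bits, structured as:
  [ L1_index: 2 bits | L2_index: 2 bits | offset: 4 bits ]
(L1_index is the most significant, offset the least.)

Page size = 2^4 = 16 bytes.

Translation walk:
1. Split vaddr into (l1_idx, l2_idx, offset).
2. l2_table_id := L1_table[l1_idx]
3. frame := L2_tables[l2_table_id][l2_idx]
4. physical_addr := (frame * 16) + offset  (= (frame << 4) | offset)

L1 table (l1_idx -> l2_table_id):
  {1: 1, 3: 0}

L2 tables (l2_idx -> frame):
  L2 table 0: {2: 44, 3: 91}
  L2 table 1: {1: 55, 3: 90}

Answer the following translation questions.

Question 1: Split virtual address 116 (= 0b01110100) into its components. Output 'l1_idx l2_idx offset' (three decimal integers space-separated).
Answer: 1 3 4

Derivation:
vaddr = 116 = 0b01110100
  top 2 bits -> l1_idx = 1
  next 2 bits -> l2_idx = 3
  bottom 4 bits -> offset = 4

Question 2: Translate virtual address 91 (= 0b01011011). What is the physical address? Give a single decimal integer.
Answer: 891

Derivation:
vaddr = 91 = 0b01011011
Split: l1_idx=1, l2_idx=1, offset=11
L1[1] = 1
L2[1][1] = 55
paddr = 55 * 16 + 11 = 891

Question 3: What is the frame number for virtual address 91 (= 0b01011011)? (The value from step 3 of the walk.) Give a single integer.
Answer: 55

Derivation:
vaddr = 91: l1_idx=1, l2_idx=1
L1[1] = 1; L2[1][1] = 55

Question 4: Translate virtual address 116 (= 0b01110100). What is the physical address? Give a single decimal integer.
Answer: 1444

Derivation:
vaddr = 116 = 0b01110100
Split: l1_idx=1, l2_idx=3, offset=4
L1[1] = 1
L2[1][3] = 90
paddr = 90 * 16 + 4 = 1444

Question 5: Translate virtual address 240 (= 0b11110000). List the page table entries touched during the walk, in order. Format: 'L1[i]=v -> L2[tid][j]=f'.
Answer: L1[3]=0 -> L2[0][3]=91

Derivation:
vaddr = 240 = 0b11110000
Split: l1_idx=3, l2_idx=3, offset=0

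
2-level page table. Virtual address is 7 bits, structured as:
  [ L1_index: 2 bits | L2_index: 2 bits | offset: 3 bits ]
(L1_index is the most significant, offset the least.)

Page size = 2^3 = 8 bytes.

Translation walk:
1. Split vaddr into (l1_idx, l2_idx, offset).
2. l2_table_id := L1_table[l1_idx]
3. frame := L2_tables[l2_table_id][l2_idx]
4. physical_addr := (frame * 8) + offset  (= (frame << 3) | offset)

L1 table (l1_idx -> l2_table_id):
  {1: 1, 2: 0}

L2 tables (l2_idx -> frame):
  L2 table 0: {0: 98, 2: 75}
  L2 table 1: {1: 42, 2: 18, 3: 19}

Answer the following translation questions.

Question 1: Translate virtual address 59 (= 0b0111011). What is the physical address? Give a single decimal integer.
Answer: 155

Derivation:
vaddr = 59 = 0b0111011
Split: l1_idx=1, l2_idx=3, offset=3
L1[1] = 1
L2[1][3] = 19
paddr = 19 * 8 + 3 = 155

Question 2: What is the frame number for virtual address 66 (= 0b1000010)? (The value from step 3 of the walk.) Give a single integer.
Answer: 98

Derivation:
vaddr = 66: l1_idx=2, l2_idx=0
L1[2] = 0; L2[0][0] = 98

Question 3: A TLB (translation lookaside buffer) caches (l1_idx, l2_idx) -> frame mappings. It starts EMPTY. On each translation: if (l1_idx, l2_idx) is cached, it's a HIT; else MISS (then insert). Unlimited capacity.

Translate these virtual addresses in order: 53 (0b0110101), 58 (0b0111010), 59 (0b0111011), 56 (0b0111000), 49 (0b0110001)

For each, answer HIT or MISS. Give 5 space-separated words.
Answer: MISS MISS HIT HIT HIT

Derivation:
vaddr=53: (1,2) not in TLB -> MISS, insert
vaddr=58: (1,3) not in TLB -> MISS, insert
vaddr=59: (1,3) in TLB -> HIT
vaddr=56: (1,3) in TLB -> HIT
vaddr=49: (1,2) in TLB -> HIT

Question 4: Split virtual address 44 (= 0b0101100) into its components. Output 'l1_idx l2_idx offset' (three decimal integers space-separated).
Answer: 1 1 4

Derivation:
vaddr = 44 = 0b0101100
  top 2 bits -> l1_idx = 1
  next 2 bits -> l2_idx = 1
  bottom 3 bits -> offset = 4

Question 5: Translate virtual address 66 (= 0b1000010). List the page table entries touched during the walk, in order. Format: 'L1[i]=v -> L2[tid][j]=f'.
Answer: L1[2]=0 -> L2[0][0]=98

Derivation:
vaddr = 66 = 0b1000010
Split: l1_idx=2, l2_idx=0, offset=2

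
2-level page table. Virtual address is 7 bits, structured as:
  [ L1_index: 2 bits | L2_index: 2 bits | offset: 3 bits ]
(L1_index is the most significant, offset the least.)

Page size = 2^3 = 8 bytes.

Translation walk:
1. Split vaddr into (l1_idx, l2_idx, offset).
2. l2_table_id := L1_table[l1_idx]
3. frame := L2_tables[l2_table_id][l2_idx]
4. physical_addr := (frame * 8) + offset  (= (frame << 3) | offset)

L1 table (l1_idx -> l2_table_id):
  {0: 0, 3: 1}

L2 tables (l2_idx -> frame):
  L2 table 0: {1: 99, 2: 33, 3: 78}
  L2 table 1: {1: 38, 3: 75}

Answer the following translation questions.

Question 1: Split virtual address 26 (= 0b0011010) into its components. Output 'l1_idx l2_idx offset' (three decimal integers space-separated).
Answer: 0 3 2

Derivation:
vaddr = 26 = 0b0011010
  top 2 bits -> l1_idx = 0
  next 2 bits -> l2_idx = 3
  bottom 3 bits -> offset = 2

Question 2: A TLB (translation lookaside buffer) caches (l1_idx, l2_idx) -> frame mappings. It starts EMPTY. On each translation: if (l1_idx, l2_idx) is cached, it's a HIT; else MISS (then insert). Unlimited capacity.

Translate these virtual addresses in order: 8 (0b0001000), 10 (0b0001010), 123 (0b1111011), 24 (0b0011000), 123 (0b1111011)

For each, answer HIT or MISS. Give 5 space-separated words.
vaddr=8: (0,1) not in TLB -> MISS, insert
vaddr=10: (0,1) in TLB -> HIT
vaddr=123: (3,3) not in TLB -> MISS, insert
vaddr=24: (0,3) not in TLB -> MISS, insert
vaddr=123: (3,3) in TLB -> HIT

Answer: MISS HIT MISS MISS HIT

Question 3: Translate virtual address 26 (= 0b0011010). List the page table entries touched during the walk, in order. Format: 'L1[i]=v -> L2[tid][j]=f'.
Answer: L1[0]=0 -> L2[0][3]=78

Derivation:
vaddr = 26 = 0b0011010
Split: l1_idx=0, l2_idx=3, offset=2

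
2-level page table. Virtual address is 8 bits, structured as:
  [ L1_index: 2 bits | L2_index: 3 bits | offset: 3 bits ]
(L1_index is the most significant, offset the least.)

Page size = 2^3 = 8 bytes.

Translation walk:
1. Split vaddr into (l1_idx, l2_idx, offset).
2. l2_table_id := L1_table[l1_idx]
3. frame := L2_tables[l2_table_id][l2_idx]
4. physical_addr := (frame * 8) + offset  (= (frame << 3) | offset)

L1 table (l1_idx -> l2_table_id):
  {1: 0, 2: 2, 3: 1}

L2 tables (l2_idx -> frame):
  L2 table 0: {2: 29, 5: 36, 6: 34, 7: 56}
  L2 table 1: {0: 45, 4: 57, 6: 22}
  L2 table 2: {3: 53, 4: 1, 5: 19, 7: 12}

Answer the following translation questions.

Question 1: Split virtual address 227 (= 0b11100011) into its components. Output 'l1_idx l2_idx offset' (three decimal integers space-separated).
vaddr = 227 = 0b11100011
  top 2 bits -> l1_idx = 3
  next 3 bits -> l2_idx = 4
  bottom 3 bits -> offset = 3

Answer: 3 4 3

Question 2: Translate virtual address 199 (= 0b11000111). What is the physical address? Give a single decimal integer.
Answer: 367

Derivation:
vaddr = 199 = 0b11000111
Split: l1_idx=3, l2_idx=0, offset=7
L1[3] = 1
L2[1][0] = 45
paddr = 45 * 8 + 7 = 367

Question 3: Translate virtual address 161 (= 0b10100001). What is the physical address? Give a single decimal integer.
vaddr = 161 = 0b10100001
Split: l1_idx=2, l2_idx=4, offset=1
L1[2] = 2
L2[2][4] = 1
paddr = 1 * 8 + 1 = 9

Answer: 9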